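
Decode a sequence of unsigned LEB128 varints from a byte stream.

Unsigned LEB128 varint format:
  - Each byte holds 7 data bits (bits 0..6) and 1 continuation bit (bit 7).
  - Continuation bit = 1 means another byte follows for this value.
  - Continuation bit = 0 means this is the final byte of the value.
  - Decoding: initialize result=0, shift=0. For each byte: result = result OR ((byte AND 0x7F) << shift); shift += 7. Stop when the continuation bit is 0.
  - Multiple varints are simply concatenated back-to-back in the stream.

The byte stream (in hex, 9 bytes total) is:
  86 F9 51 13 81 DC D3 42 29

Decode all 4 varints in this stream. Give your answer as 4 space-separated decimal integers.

Answer: 1342598 19 139783681 41

Derivation:
  byte[0]=0x86 cont=1 payload=0x06=6: acc |= 6<<0 -> acc=6 shift=7
  byte[1]=0xF9 cont=1 payload=0x79=121: acc |= 121<<7 -> acc=15494 shift=14
  byte[2]=0x51 cont=0 payload=0x51=81: acc |= 81<<14 -> acc=1342598 shift=21 [end]
Varint 1: bytes[0:3] = 86 F9 51 -> value 1342598 (3 byte(s))
  byte[3]=0x13 cont=0 payload=0x13=19: acc |= 19<<0 -> acc=19 shift=7 [end]
Varint 2: bytes[3:4] = 13 -> value 19 (1 byte(s))
  byte[4]=0x81 cont=1 payload=0x01=1: acc |= 1<<0 -> acc=1 shift=7
  byte[5]=0xDC cont=1 payload=0x5C=92: acc |= 92<<7 -> acc=11777 shift=14
  byte[6]=0xD3 cont=1 payload=0x53=83: acc |= 83<<14 -> acc=1371649 shift=21
  byte[7]=0x42 cont=0 payload=0x42=66: acc |= 66<<21 -> acc=139783681 shift=28 [end]
Varint 3: bytes[4:8] = 81 DC D3 42 -> value 139783681 (4 byte(s))
  byte[8]=0x29 cont=0 payload=0x29=41: acc |= 41<<0 -> acc=41 shift=7 [end]
Varint 4: bytes[8:9] = 29 -> value 41 (1 byte(s))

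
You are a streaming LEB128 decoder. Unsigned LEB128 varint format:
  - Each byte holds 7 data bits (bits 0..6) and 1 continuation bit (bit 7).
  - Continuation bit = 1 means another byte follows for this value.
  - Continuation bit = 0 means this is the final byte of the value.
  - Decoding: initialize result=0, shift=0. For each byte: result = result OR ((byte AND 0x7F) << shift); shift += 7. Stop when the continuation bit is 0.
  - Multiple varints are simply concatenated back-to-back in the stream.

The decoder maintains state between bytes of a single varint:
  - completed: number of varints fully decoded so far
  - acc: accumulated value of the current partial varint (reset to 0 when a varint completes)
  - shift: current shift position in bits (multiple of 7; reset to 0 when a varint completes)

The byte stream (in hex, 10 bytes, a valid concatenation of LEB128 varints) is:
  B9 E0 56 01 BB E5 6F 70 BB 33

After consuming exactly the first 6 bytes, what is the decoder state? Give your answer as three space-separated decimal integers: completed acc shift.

byte[0]=0xB9 cont=1 payload=0x39: acc |= 57<<0 -> completed=0 acc=57 shift=7
byte[1]=0xE0 cont=1 payload=0x60: acc |= 96<<7 -> completed=0 acc=12345 shift=14
byte[2]=0x56 cont=0 payload=0x56: varint #1 complete (value=1421369); reset -> completed=1 acc=0 shift=0
byte[3]=0x01 cont=0 payload=0x01: varint #2 complete (value=1); reset -> completed=2 acc=0 shift=0
byte[4]=0xBB cont=1 payload=0x3B: acc |= 59<<0 -> completed=2 acc=59 shift=7
byte[5]=0xE5 cont=1 payload=0x65: acc |= 101<<7 -> completed=2 acc=12987 shift=14

Answer: 2 12987 14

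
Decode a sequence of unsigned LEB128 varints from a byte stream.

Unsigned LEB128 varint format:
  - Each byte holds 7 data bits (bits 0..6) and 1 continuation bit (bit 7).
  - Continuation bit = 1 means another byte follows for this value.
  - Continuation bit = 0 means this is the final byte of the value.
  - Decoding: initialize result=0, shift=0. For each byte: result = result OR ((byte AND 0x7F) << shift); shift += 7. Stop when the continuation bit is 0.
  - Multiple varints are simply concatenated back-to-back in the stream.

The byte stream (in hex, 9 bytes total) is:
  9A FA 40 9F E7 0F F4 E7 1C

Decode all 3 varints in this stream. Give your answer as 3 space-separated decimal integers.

  byte[0]=0x9A cont=1 payload=0x1A=26: acc |= 26<<0 -> acc=26 shift=7
  byte[1]=0xFA cont=1 payload=0x7A=122: acc |= 122<<7 -> acc=15642 shift=14
  byte[2]=0x40 cont=0 payload=0x40=64: acc |= 64<<14 -> acc=1064218 shift=21 [end]
Varint 1: bytes[0:3] = 9A FA 40 -> value 1064218 (3 byte(s))
  byte[3]=0x9F cont=1 payload=0x1F=31: acc |= 31<<0 -> acc=31 shift=7
  byte[4]=0xE7 cont=1 payload=0x67=103: acc |= 103<<7 -> acc=13215 shift=14
  byte[5]=0x0F cont=0 payload=0x0F=15: acc |= 15<<14 -> acc=258975 shift=21 [end]
Varint 2: bytes[3:6] = 9F E7 0F -> value 258975 (3 byte(s))
  byte[6]=0xF4 cont=1 payload=0x74=116: acc |= 116<<0 -> acc=116 shift=7
  byte[7]=0xE7 cont=1 payload=0x67=103: acc |= 103<<7 -> acc=13300 shift=14
  byte[8]=0x1C cont=0 payload=0x1C=28: acc |= 28<<14 -> acc=472052 shift=21 [end]
Varint 3: bytes[6:9] = F4 E7 1C -> value 472052 (3 byte(s))

Answer: 1064218 258975 472052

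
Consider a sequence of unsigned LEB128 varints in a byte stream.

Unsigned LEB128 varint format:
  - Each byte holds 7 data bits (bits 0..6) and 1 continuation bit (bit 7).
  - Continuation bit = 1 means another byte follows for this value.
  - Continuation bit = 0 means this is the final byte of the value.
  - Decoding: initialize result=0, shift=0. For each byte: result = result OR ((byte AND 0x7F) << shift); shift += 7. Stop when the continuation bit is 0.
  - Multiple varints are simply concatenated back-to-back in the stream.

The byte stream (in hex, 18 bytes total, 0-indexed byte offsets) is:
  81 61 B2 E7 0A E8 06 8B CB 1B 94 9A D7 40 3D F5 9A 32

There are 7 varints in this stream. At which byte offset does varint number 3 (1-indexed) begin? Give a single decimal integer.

  byte[0]=0x81 cont=1 payload=0x01=1: acc |= 1<<0 -> acc=1 shift=7
  byte[1]=0x61 cont=0 payload=0x61=97: acc |= 97<<7 -> acc=12417 shift=14 [end]
Varint 1: bytes[0:2] = 81 61 -> value 12417 (2 byte(s))
  byte[2]=0xB2 cont=1 payload=0x32=50: acc |= 50<<0 -> acc=50 shift=7
  byte[3]=0xE7 cont=1 payload=0x67=103: acc |= 103<<7 -> acc=13234 shift=14
  byte[4]=0x0A cont=0 payload=0x0A=10: acc |= 10<<14 -> acc=177074 shift=21 [end]
Varint 2: bytes[2:5] = B2 E7 0A -> value 177074 (3 byte(s))
  byte[5]=0xE8 cont=1 payload=0x68=104: acc |= 104<<0 -> acc=104 shift=7
  byte[6]=0x06 cont=0 payload=0x06=6: acc |= 6<<7 -> acc=872 shift=14 [end]
Varint 3: bytes[5:7] = E8 06 -> value 872 (2 byte(s))
  byte[7]=0x8B cont=1 payload=0x0B=11: acc |= 11<<0 -> acc=11 shift=7
  byte[8]=0xCB cont=1 payload=0x4B=75: acc |= 75<<7 -> acc=9611 shift=14
  byte[9]=0x1B cont=0 payload=0x1B=27: acc |= 27<<14 -> acc=451979 shift=21 [end]
Varint 4: bytes[7:10] = 8B CB 1B -> value 451979 (3 byte(s))
  byte[10]=0x94 cont=1 payload=0x14=20: acc |= 20<<0 -> acc=20 shift=7
  byte[11]=0x9A cont=1 payload=0x1A=26: acc |= 26<<7 -> acc=3348 shift=14
  byte[12]=0xD7 cont=1 payload=0x57=87: acc |= 87<<14 -> acc=1428756 shift=21
  byte[13]=0x40 cont=0 payload=0x40=64: acc |= 64<<21 -> acc=135646484 shift=28 [end]
Varint 5: bytes[10:14] = 94 9A D7 40 -> value 135646484 (4 byte(s))
  byte[14]=0x3D cont=0 payload=0x3D=61: acc |= 61<<0 -> acc=61 shift=7 [end]
Varint 6: bytes[14:15] = 3D -> value 61 (1 byte(s))
  byte[15]=0xF5 cont=1 payload=0x75=117: acc |= 117<<0 -> acc=117 shift=7
  byte[16]=0x9A cont=1 payload=0x1A=26: acc |= 26<<7 -> acc=3445 shift=14
  byte[17]=0x32 cont=0 payload=0x32=50: acc |= 50<<14 -> acc=822645 shift=21 [end]
Varint 7: bytes[15:18] = F5 9A 32 -> value 822645 (3 byte(s))

Answer: 5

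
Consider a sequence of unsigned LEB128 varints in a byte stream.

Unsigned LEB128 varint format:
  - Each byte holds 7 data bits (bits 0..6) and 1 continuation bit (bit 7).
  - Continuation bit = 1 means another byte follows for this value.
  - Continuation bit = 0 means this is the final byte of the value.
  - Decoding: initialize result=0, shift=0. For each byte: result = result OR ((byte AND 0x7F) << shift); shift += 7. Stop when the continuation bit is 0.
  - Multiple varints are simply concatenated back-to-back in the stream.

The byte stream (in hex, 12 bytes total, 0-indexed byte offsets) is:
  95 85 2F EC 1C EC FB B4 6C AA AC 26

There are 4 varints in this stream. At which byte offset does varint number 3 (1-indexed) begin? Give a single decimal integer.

Answer: 5

Derivation:
  byte[0]=0x95 cont=1 payload=0x15=21: acc |= 21<<0 -> acc=21 shift=7
  byte[1]=0x85 cont=1 payload=0x05=5: acc |= 5<<7 -> acc=661 shift=14
  byte[2]=0x2F cont=0 payload=0x2F=47: acc |= 47<<14 -> acc=770709 shift=21 [end]
Varint 1: bytes[0:3] = 95 85 2F -> value 770709 (3 byte(s))
  byte[3]=0xEC cont=1 payload=0x6C=108: acc |= 108<<0 -> acc=108 shift=7
  byte[4]=0x1C cont=0 payload=0x1C=28: acc |= 28<<7 -> acc=3692 shift=14 [end]
Varint 2: bytes[3:5] = EC 1C -> value 3692 (2 byte(s))
  byte[5]=0xEC cont=1 payload=0x6C=108: acc |= 108<<0 -> acc=108 shift=7
  byte[6]=0xFB cont=1 payload=0x7B=123: acc |= 123<<7 -> acc=15852 shift=14
  byte[7]=0xB4 cont=1 payload=0x34=52: acc |= 52<<14 -> acc=867820 shift=21
  byte[8]=0x6C cont=0 payload=0x6C=108: acc |= 108<<21 -> acc=227360236 shift=28 [end]
Varint 3: bytes[5:9] = EC FB B4 6C -> value 227360236 (4 byte(s))
  byte[9]=0xAA cont=1 payload=0x2A=42: acc |= 42<<0 -> acc=42 shift=7
  byte[10]=0xAC cont=1 payload=0x2C=44: acc |= 44<<7 -> acc=5674 shift=14
  byte[11]=0x26 cont=0 payload=0x26=38: acc |= 38<<14 -> acc=628266 shift=21 [end]
Varint 4: bytes[9:12] = AA AC 26 -> value 628266 (3 byte(s))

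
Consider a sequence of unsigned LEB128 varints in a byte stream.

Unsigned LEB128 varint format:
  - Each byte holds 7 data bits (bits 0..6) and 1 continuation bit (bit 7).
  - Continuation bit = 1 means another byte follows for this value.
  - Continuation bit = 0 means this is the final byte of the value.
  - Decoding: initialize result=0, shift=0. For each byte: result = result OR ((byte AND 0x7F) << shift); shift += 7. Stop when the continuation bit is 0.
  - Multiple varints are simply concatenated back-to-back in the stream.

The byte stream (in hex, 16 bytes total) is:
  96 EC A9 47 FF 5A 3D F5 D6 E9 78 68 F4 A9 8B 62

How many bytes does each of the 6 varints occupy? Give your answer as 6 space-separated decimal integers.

  byte[0]=0x96 cont=1 payload=0x16=22: acc |= 22<<0 -> acc=22 shift=7
  byte[1]=0xEC cont=1 payload=0x6C=108: acc |= 108<<7 -> acc=13846 shift=14
  byte[2]=0xA9 cont=1 payload=0x29=41: acc |= 41<<14 -> acc=685590 shift=21
  byte[3]=0x47 cont=0 payload=0x47=71: acc |= 71<<21 -> acc=149583382 shift=28 [end]
Varint 1: bytes[0:4] = 96 EC A9 47 -> value 149583382 (4 byte(s))
  byte[4]=0xFF cont=1 payload=0x7F=127: acc |= 127<<0 -> acc=127 shift=7
  byte[5]=0x5A cont=0 payload=0x5A=90: acc |= 90<<7 -> acc=11647 shift=14 [end]
Varint 2: bytes[4:6] = FF 5A -> value 11647 (2 byte(s))
  byte[6]=0x3D cont=0 payload=0x3D=61: acc |= 61<<0 -> acc=61 shift=7 [end]
Varint 3: bytes[6:7] = 3D -> value 61 (1 byte(s))
  byte[7]=0xF5 cont=1 payload=0x75=117: acc |= 117<<0 -> acc=117 shift=7
  byte[8]=0xD6 cont=1 payload=0x56=86: acc |= 86<<7 -> acc=11125 shift=14
  byte[9]=0xE9 cont=1 payload=0x69=105: acc |= 105<<14 -> acc=1731445 shift=21
  byte[10]=0x78 cont=0 payload=0x78=120: acc |= 120<<21 -> acc=253389685 shift=28 [end]
Varint 4: bytes[7:11] = F5 D6 E9 78 -> value 253389685 (4 byte(s))
  byte[11]=0x68 cont=0 payload=0x68=104: acc |= 104<<0 -> acc=104 shift=7 [end]
Varint 5: bytes[11:12] = 68 -> value 104 (1 byte(s))
  byte[12]=0xF4 cont=1 payload=0x74=116: acc |= 116<<0 -> acc=116 shift=7
  byte[13]=0xA9 cont=1 payload=0x29=41: acc |= 41<<7 -> acc=5364 shift=14
  byte[14]=0x8B cont=1 payload=0x0B=11: acc |= 11<<14 -> acc=185588 shift=21
  byte[15]=0x62 cont=0 payload=0x62=98: acc |= 98<<21 -> acc=205706484 shift=28 [end]
Varint 6: bytes[12:16] = F4 A9 8B 62 -> value 205706484 (4 byte(s))

Answer: 4 2 1 4 1 4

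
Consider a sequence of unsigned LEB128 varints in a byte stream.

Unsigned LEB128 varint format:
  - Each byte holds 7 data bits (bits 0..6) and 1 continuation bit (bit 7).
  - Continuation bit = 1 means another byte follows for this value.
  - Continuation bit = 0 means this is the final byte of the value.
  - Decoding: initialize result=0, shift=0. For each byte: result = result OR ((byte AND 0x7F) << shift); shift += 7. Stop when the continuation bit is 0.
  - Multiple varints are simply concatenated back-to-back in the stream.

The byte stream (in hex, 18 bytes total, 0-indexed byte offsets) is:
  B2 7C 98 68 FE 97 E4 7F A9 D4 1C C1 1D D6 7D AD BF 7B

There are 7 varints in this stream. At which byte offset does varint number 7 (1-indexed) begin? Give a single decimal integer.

  byte[0]=0xB2 cont=1 payload=0x32=50: acc |= 50<<0 -> acc=50 shift=7
  byte[1]=0x7C cont=0 payload=0x7C=124: acc |= 124<<7 -> acc=15922 shift=14 [end]
Varint 1: bytes[0:2] = B2 7C -> value 15922 (2 byte(s))
  byte[2]=0x98 cont=1 payload=0x18=24: acc |= 24<<0 -> acc=24 shift=7
  byte[3]=0x68 cont=0 payload=0x68=104: acc |= 104<<7 -> acc=13336 shift=14 [end]
Varint 2: bytes[2:4] = 98 68 -> value 13336 (2 byte(s))
  byte[4]=0xFE cont=1 payload=0x7E=126: acc |= 126<<0 -> acc=126 shift=7
  byte[5]=0x97 cont=1 payload=0x17=23: acc |= 23<<7 -> acc=3070 shift=14
  byte[6]=0xE4 cont=1 payload=0x64=100: acc |= 100<<14 -> acc=1641470 shift=21
  byte[7]=0x7F cont=0 payload=0x7F=127: acc |= 127<<21 -> acc=267979774 shift=28 [end]
Varint 3: bytes[4:8] = FE 97 E4 7F -> value 267979774 (4 byte(s))
  byte[8]=0xA9 cont=1 payload=0x29=41: acc |= 41<<0 -> acc=41 shift=7
  byte[9]=0xD4 cont=1 payload=0x54=84: acc |= 84<<7 -> acc=10793 shift=14
  byte[10]=0x1C cont=0 payload=0x1C=28: acc |= 28<<14 -> acc=469545 shift=21 [end]
Varint 4: bytes[8:11] = A9 D4 1C -> value 469545 (3 byte(s))
  byte[11]=0xC1 cont=1 payload=0x41=65: acc |= 65<<0 -> acc=65 shift=7
  byte[12]=0x1D cont=0 payload=0x1D=29: acc |= 29<<7 -> acc=3777 shift=14 [end]
Varint 5: bytes[11:13] = C1 1D -> value 3777 (2 byte(s))
  byte[13]=0xD6 cont=1 payload=0x56=86: acc |= 86<<0 -> acc=86 shift=7
  byte[14]=0x7D cont=0 payload=0x7D=125: acc |= 125<<7 -> acc=16086 shift=14 [end]
Varint 6: bytes[13:15] = D6 7D -> value 16086 (2 byte(s))
  byte[15]=0xAD cont=1 payload=0x2D=45: acc |= 45<<0 -> acc=45 shift=7
  byte[16]=0xBF cont=1 payload=0x3F=63: acc |= 63<<7 -> acc=8109 shift=14
  byte[17]=0x7B cont=0 payload=0x7B=123: acc |= 123<<14 -> acc=2023341 shift=21 [end]
Varint 7: bytes[15:18] = AD BF 7B -> value 2023341 (3 byte(s))

Answer: 15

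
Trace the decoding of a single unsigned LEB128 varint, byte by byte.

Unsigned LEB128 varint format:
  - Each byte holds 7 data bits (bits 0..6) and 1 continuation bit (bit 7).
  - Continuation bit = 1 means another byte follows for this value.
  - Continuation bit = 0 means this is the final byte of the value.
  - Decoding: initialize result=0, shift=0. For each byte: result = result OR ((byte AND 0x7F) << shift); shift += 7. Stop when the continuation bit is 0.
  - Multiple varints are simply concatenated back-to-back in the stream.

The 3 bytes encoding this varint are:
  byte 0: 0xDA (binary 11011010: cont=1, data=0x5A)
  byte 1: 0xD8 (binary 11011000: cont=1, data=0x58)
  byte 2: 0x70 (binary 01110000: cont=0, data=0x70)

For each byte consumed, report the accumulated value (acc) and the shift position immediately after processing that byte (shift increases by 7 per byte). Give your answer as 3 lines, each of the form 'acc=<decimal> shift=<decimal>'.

byte 0=0xDA: payload=0x5A=90, contrib = 90<<0 = 90; acc -> 90, shift -> 7
byte 1=0xD8: payload=0x58=88, contrib = 88<<7 = 11264; acc -> 11354, shift -> 14
byte 2=0x70: payload=0x70=112, contrib = 112<<14 = 1835008; acc -> 1846362, shift -> 21

Answer: acc=90 shift=7
acc=11354 shift=14
acc=1846362 shift=21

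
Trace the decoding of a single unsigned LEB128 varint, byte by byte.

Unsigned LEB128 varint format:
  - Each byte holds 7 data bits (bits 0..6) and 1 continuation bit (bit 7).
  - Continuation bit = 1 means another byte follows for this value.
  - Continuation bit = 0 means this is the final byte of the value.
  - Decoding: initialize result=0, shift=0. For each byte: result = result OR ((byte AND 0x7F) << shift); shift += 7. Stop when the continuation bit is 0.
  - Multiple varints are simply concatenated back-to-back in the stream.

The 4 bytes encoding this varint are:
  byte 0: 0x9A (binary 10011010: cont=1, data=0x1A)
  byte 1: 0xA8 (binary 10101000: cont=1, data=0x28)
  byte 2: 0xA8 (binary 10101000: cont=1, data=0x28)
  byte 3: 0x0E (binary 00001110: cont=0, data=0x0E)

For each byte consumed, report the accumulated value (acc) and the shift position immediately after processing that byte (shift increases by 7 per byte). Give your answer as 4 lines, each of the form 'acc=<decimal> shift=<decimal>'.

byte 0=0x9A: payload=0x1A=26, contrib = 26<<0 = 26; acc -> 26, shift -> 7
byte 1=0xA8: payload=0x28=40, contrib = 40<<7 = 5120; acc -> 5146, shift -> 14
byte 2=0xA8: payload=0x28=40, contrib = 40<<14 = 655360; acc -> 660506, shift -> 21
byte 3=0x0E: payload=0x0E=14, contrib = 14<<21 = 29360128; acc -> 30020634, shift -> 28

Answer: acc=26 shift=7
acc=5146 shift=14
acc=660506 shift=21
acc=30020634 shift=28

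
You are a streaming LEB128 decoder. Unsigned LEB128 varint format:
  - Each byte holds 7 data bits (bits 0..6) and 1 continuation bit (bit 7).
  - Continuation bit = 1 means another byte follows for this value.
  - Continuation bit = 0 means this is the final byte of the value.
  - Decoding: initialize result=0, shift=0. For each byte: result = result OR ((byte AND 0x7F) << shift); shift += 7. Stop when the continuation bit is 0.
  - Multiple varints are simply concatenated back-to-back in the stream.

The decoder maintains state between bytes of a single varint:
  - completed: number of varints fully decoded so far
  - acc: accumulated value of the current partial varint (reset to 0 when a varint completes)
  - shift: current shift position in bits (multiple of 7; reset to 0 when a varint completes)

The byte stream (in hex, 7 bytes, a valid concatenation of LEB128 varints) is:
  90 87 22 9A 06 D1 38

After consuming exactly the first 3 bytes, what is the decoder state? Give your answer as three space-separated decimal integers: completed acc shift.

byte[0]=0x90 cont=1 payload=0x10: acc |= 16<<0 -> completed=0 acc=16 shift=7
byte[1]=0x87 cont=1 payload=0x07: acc |= 7<<7 -> completed=0 acc=912 shift=14
byte[2]=0x22 cont=0 payload=0x22: varint #1 complete (value=557968); reset -> completed=1 acc=0 shift=0

Answer: 1 0 0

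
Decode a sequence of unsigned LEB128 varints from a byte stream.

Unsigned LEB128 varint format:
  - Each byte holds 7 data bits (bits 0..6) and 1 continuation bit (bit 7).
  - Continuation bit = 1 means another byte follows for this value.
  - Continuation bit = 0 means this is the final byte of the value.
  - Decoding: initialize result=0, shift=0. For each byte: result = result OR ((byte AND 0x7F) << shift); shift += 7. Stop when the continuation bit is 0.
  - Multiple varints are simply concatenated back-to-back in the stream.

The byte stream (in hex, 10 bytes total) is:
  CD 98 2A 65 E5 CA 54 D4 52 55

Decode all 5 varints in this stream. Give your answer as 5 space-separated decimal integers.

  byte[0]=0xCD cont=1 payload=0x4D=77: acc |= 77<<0 -> acc=77 shift=7
  byte[1]=0x98 cont=1 payload=0x18=24: acc |= 24<<7 -> acc=3149 shift=14
  byte[2]=0x2A cont=0 payload=0x2A=42: acc |= 42<<14 -> acc=691277 shift=21 [end]
Varint 1: bytes[0:3] = CD 98 2A -> value 691277 (3 byte(s))
  byte[3]=0x65 cont=0 payload=0x65=101: acc |= 101<<0 -> acc=101 shift=7 [end]
Varint 2: bytes[3:4] = 65 -> value 101 (1 byte(s))
  byte[4]=0xE5 cont=1 payload=0x65=101: acc |= 101<<0 -> acc=101 shift=7
  byte[5]=0xCA cont=1 payload=0x4A=74: acc |= 74<<7 -> acc=9573 shift=14
  byte[6]=0x54 cont=0 payload=0x54=84: acc |= 84<<14 -> acc=1385829 shift=21 [end]
Varint 3: bytes[4:7] = E5 CA 54 -> value 1385829 (3 byte(s))
  byte[7]=0xD4 cont=1 payload=0x54=84: acc |= 84<<0 -> acc=84 shift=7
  byte[8]=0x52 cont=0 payload=0x52=82: acc |= 82<<7 -> acc=10580 shift=14 [end]
Varint 4: bytes[7:9] = D4 52 -> value 10580 (2 byte(s))
  byte[9]=0x55 cont=0 payload=0x55=85: acc |= 85<<0 -> acc=85 shift=7 [end]
Varint 5: bytes[9:10] = 55 -> value 85 (1 byte(s))

Answer: 691277 101 1385829 10580 85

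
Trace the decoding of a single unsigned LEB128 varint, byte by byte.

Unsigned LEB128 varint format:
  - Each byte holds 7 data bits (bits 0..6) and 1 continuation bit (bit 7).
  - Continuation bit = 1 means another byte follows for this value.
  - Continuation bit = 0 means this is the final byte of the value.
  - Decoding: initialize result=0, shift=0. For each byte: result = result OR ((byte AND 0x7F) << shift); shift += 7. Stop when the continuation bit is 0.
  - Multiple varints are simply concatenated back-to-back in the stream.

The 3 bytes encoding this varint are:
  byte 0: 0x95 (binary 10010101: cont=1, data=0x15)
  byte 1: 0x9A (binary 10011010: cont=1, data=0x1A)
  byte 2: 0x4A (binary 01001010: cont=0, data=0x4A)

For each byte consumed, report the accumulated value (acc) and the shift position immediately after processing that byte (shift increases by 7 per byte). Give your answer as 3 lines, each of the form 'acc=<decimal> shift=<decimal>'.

byte 0=0x95: payload=0x15=21, contrib = 21<<0 = 21; acc -> 21, shift -> 7
byte 1=0x9A: payload=0x1A=26, contrib = 26<<7 = 3328; acc -> 3349, shift -> 14
byte 2=0x4A: payload=0x4A=74, contrib = 74<<14 = 1212416; acc -> 1215765, shift -> 21

Answer: acc=21 shift=7
acc=3349 shift=14
acc=1215765 shift=21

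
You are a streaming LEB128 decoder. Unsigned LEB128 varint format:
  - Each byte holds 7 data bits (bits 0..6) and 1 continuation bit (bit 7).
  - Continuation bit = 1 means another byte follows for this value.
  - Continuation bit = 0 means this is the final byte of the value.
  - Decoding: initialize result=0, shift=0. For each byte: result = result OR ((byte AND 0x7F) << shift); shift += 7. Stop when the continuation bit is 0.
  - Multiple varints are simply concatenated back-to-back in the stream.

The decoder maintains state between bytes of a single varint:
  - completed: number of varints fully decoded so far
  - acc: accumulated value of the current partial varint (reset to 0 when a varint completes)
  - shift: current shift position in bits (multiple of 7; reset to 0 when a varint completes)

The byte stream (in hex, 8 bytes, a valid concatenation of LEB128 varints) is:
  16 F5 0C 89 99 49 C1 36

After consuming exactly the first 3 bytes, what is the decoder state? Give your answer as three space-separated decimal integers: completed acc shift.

Answer: 2 0 0

Derivation:
byte[0]=0x16 cont=0 payload=0x16: varint #1 complete (value=22); reset -> completed=1 acc=0 shift=0
byte[1]=0xF5 cont=1 payload=0x75: acc |= 117<<0 -> completed=1 acc=117 shift=7
byte[2]=0x0C cont=0 payload=0x0C: varint #2 complete (value=1653); reset -> completed=2 acc=0 shift=0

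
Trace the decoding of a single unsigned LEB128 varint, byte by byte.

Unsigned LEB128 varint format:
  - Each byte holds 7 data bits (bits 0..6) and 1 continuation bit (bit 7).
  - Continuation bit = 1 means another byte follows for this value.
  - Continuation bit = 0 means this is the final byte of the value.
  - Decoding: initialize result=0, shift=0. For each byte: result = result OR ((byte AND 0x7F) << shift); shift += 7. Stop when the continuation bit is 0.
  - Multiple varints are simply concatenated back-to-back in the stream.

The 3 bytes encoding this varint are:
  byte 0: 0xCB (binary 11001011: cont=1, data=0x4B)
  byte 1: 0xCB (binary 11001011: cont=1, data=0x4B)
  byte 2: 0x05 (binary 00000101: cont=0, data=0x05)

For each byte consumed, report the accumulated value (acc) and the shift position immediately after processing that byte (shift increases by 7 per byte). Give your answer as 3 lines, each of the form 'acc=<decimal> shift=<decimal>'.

byte 0=0xCB: payload=0x4B=75, contrib = 75<<0 = 75; acc -> 75, shift -> 7
byte 1=0xCB: payload=0x4B=75, contrib = 75<<7 = 9600; acc -> 9675, shift -> 14
byte 2=0x05: payload=0x05=5, contrib = 5<<14 = 81920; acc -> 91595, shift -> 21

Answer: acc=75 shift=7
acc=9675 shift=14
acc=91595 shift=21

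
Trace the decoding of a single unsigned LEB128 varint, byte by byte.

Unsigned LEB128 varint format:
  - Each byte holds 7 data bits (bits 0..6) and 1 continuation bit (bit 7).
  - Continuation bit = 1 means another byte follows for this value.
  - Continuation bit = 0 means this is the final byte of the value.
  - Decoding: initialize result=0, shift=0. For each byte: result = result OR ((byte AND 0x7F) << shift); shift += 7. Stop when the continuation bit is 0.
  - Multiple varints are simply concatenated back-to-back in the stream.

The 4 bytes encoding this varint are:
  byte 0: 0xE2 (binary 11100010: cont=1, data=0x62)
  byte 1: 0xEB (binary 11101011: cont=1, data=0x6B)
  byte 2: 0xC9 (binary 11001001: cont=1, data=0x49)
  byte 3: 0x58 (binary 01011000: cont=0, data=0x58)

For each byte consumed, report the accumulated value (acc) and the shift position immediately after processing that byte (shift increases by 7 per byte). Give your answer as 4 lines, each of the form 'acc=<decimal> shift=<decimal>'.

byte 0=0xE2: payload=0x62=98, contrib = 98<<0 = 98; acc -> 98, shift -> 7
byte 1=0xEB: payload=0x6B=107, contrib = 107<<7 = 13696; acc -> 13794, shift -> 14
byte 2=0xC9: payload=0x49=73, contrib = 73<<14 = 1196032; acc -> 1209826, shift -> 21
byte 3=0x58: payload=0x58=88, contrib = 88<<21 = 184549376; acc -> 185759202, shift -> 28

Answer: acc=98 shift=7
acc=13794 shift=14
acc=1209826 shift=21
acc=185759202 shift=28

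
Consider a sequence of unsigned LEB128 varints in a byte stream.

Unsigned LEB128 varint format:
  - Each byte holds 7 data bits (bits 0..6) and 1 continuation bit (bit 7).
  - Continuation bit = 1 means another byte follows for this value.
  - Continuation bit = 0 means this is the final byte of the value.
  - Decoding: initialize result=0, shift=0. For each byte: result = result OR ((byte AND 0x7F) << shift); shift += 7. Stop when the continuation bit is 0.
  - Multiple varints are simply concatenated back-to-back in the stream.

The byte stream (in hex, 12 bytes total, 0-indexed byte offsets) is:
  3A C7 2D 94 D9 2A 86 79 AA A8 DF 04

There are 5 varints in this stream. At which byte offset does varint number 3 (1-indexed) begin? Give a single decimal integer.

Answer: 3

Derivation:
  byte[0]=0x3A cont=0 payload=0x3A=58: acc |= 58<<0 -> acc=58 shift=7 [end]
Varint 1: bytes[0:1] = 3A -> value 58 (1 byte(s))
  byte[1]=0xC7 cont=1 payload=0x47=71: acc |= 71<<0 -> acc=71 shift=7
  byte[2]=0x2D cont=0 payload=0x2D=45: acc |= 45<<7 -> acc=5831 shift=14 [end]
Varint 2: bytes[1:3] = C7 2D -> value 5831 (2 byte(s))
  byte[3]=0x94 cont=1 payload=0x14=20: acc |= 20<<0 -> acc=20 shift=7
  byte[4]=0xD9 cont=1 payload=0x59=89: acc |= 89<<7 -> acc=11412 shift=14
  byte[5]=0x2A cont=0 payload=0x2A=42: acc |= 42<<14 -> acc=699540 shift=21 [end]
Varint 3: bytes[3:6] = 94 D9 2A -> value 699540 (3 byte(s))
  byte[6]=0x86 cont=1 payload=0x06=6: acc |= 6<<0 -> acc=6 shift=7
  byte[7]=0x79 cont=0 payload=0x79=121: acc |= 121<<7 -> acc=15494 shift=14 [end]
Varint 4: bytes[6:8] = 86 79 -> value 15494 (2 byte(s))
  byte[8]=0xAA cont=1 payload=0x2A=42: acc |= 42<<0 -> acc=42 shift=7
  byte[9]=0xA8 cont=1 payload=0x28=40: acc |= 40<<7 -> acc=5162 shift=14
  byte[10]=0xDF cont=1 payload=0x5F=95: acc |= 95<<14 -> acc=1561642 shift=21
  byte[11]=0x04 cont=0 payload=0x04=4: acc |= 4<<21 -> acc=9950250 shift=28 [end]
Varint 5: bytes[8:12] = AA A8 DF 04 -> value 9950250 (4 byte(s))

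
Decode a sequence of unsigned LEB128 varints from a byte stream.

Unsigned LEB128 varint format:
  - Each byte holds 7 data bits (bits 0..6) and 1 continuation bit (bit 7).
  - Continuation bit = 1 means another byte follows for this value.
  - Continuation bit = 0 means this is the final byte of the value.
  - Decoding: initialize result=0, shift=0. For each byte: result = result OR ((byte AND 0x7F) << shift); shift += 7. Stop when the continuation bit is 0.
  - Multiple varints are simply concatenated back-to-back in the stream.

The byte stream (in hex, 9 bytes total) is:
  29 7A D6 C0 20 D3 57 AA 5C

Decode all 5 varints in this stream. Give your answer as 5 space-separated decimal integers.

  byte[0]=0x29 cont=0 payload=0x29=41: acc |= 41<<0 -> acc=41 shift=7 [end]
Varint 1: bytes[0:1] = 29 -> value 41 (1 byte(s))
  byte[1]=0x7A cont=0 payload=0x7A=122: acc |= 122<<0 -> acc=122 shift=7 [end]
Varint 2: bytes[1:2] = 7A -> value 122 (1 byte(s))
  byte[2]=0xD6 cont=1 payload=0x56=86: acc |= 86<<0 -> acc=86 shift=7
  byte[3]=0xC0 cont=1 payload=0x40=64: acc |= 64<<7 -> acc=8278 shift=14
  byte[4]=0x20 cont=0 payload=0x20=32: acc |= 32<<14 -> acc=532566 shift=21 [end]
Varint 3: bytes[2:5] = D6 C0 20 -> value 532566 (3 byte(s))
  byte[5]=0xD3 cont=1 payload=0x53=83: acc |= 83<<0 -> acc=83 shift=7
  byte[6]=0x57 cont=0 payload=0x57=87: acc |= 87<<7 -> acc=11219 shift=14 [end]
Varint 4: bytes[5:7] = D3 57 -> value 11219 (2 byte(s))
  byte[7]=0xAA cont=1 payload=0x2A=42: acc |= 42<<0 -> acc=42 shift=7
  byte[8]=0x5C cont=0 payload=0x5C=92: acc |= 92<<7 -> acc=11818 shift=14 [end]
Varint 5: bytes[7:9] = AA 5C -> value 11818 (2 byte(s))

Answer: 41 122 532566 11219 11818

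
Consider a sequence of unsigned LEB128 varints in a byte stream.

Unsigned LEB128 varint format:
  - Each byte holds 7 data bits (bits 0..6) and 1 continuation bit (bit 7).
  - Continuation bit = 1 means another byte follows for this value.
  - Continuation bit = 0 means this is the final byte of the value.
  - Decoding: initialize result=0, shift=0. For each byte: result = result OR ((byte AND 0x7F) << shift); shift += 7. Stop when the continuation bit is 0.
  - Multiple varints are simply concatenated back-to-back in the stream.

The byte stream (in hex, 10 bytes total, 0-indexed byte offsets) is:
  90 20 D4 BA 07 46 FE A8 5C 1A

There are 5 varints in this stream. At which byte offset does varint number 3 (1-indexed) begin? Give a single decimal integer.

Answer: 5

Derivation:
  byte[0]=0x90 cont=1 payload=0x10=16: acc |= 16<<0 -> acc=16 shift=7
  byte[1]=0x20 cont=0 payload=0x20=32: acc |= 32<<7 -> acc=4112 shift=14 [end]
Varint 1: bytes[0:2] = 90 20 -> value 4112 (2 byte(s))
  byte[2]=0xD4 cont=1 payload=0x54=84: acc |= 84<<0 -> acc=84 shift=7
  byte[3]=0xBA cont=1 payload=0x3A=58: acc |= 58<<7 -> acc=7508 shift=14
  byte[4]=0x07 cont=0 payload=0x07=7: acc |= 7<<14 -> acc=122196 shift=21 [end]
Varint 2: bytes[2:5] = D4 BA 07 -> value 122196 (3 byte(s))
  byte[5]=0x46 cont=0 payload=0x46=70: acc |= 70<<0 -> acc=70 shift=7 [end]
Varint 3: bytes[5:6] = 46 -> value 70 (1 byte(s))
  byte[6]=0xFE cont=1 payload=0x7E=126: acc |= 126<<0 -> acc=126 shift=7
  byte[7]=0xA8 cont=1 payload=0x28=40: acc |= 40<<7 -> acc=5246 shift=14
  byte[8]=0x5C cont=0 payload=0x5C=92: acc |= 92<<14 -> acc=1512574 shift=21 [end]
Varint 4: bytes[6:9] = FE A8 5C -> value 1512574 (3 byte(s))
  byte[9]=0x1A cont=0 payload=0x1A=26: acc |= 26<<0 -> acc=26 shift=7 [end]
Varint 5: bytes[9:10] = 1A -> value 26 (1 byte(s))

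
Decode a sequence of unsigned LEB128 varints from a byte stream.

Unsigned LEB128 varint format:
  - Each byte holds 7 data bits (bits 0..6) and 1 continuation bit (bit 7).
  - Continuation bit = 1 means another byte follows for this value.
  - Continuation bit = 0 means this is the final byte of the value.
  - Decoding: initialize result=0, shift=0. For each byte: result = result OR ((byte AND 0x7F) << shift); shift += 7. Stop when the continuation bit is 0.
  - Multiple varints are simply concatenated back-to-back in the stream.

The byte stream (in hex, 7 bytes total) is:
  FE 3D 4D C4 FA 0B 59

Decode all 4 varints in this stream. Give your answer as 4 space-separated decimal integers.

  byte[0]=0xFE cont=1 payload=0x7E=126: acc |= 126<<0 -> acc=126 shift=7
  byte[1]=0x3D cont=0 payload=0x3D=61: acc |= 61<<7 -> acc=7934 shift=14 [end]
Varint 1: bytes[0:2] = FE 3D -> value 7934 (2 byte(s))
  byte[2]=0x4D cont=0 payload=0x4D=77: acc |= 77<<0 -> acc=77 shift=7 [end]
Varint 2: bytes[2:3] = 4D -> value 77 (1 byte(s))
  byte[3]=0xC4 cont=1 payload=0x44=68: acc |= 68<<0 -> acc=68 shift=7
  byte[4]=0xFA cont=1 payload=0x7A=122: acc |= 122<<7 -> acc=15684 shift=14
  byte[5]=0x0B cont=0 payload=0x0B=11: acc |= 11<<14 -> acc=195908 shift=21 [end]
Varint 3: bytes[3:6] = C4 FA 0B -> value 195908 (3 byte(s))
  byte[6]=0x59 cont=0 payload=0x59=89: acc |= 89<<0 -> acc=89 shift=7 [end]
Varint 4: bytes[6:7] = 59 -> value 89 (1 byte(s))

Answer: 7934 77 195908 89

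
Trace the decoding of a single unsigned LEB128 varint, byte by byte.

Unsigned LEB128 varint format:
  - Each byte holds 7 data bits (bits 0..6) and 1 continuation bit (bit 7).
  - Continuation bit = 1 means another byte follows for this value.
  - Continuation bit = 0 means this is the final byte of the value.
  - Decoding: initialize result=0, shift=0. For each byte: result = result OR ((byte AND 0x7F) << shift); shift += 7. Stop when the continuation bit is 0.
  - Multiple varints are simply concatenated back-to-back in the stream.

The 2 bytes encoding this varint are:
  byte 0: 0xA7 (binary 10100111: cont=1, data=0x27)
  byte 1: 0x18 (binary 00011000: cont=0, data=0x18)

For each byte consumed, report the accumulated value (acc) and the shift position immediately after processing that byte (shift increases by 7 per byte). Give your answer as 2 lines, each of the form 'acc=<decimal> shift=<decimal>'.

Answer: acc=39 shift=7
acc=3111 shift=14

Derivation:
byte 0=0xA7: payload=0x27=39, contrib = 39<<0 = 39; acc -> 39, shift -> 7
byte 1=0x18: payload=0x18=24, contrib = 24<<7 = 3072; acc -> 3111, shift -> 14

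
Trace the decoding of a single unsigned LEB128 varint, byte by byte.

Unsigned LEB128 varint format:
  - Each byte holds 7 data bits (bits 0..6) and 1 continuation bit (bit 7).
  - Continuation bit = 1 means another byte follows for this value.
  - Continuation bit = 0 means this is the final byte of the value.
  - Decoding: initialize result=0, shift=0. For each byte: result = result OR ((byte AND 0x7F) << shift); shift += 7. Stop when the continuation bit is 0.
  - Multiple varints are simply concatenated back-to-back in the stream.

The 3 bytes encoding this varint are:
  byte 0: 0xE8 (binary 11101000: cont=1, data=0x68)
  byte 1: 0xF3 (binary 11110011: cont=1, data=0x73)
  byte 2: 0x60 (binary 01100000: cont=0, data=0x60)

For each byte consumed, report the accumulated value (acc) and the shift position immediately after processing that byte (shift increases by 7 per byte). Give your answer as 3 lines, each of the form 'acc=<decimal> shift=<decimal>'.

Answer: acc=104 shift=7
acc=14824 shift=14
acc=1587688 shift=21

Derivation:
byte 0=0xE8: payload=0x68=104, contrib = 104<<0 = 104; acc -> 104, shift -> 7
byte 1=0xF3: payload=0x73=115, contrib = 115<<7 = 14720; acc -> 14824, shift -> 14
byte 2=0x60: payload=0x60=96, contrib = 96<<14 = 1572864; acc -> 1587688, shift -> 21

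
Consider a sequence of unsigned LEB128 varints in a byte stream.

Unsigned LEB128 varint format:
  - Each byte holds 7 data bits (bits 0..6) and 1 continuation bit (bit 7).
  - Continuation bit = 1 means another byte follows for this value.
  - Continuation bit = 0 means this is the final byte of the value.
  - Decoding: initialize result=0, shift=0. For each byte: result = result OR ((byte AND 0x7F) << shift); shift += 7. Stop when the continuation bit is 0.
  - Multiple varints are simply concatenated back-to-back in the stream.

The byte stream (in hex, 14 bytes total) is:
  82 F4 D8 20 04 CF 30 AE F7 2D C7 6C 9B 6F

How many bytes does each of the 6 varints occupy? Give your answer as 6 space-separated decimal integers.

Answer: 4 1 2 3 2 2

Derivation:
  byte[0]=0x82 cont=1 payload=0x02=2: acc |= 2<<0 -> acc=2 shift=7
  byte[1]=0xF4 cont=1 payload=0x74=116: acc |= 116<<7 -> acc=14850 shift=14
  byte[2]=0xD8 cont=1 payload=0x58=88: acc |= 88<<14 -> acc=1456642 shift=21
  byte[3]=0x20 cont=0 payload=0x20=32: acc |= 32<<21 -> acc=68565506 shift=28 [end]
Varint 1: bytes[0:4] = 82 F4 D8 20 -> value 68565506 (4 byte(s))
  byte[4]=0x04 cont=0 payload=0x04=4: acc |= 4<<0 -> acc=4 shift=7 [end]
Varint 2: bytes[4:5] = 04 -> value 4 (1 byte(s))
  byte[5]=0xCF cont=1 payload=0x4F=79: acc |= 79<<0 -> acc=79 shift=7
  byte[6]=0x30 cont=0 payload=0x30=48: acc |= 48<<7 -> acc=6223 shift=14 [end]
Varint 3: bytes[5:7] = CF 30 -> value 6223 (2 byte(s))
  byte[7]=0xAE cont=1 payload=0x2E=46: acc |= 46<<0 -> acc=46 shift=7
  byte[8]=0xF7 cont=1 payload=0x77=119: acc |= 119<<7 -> acc=15278 shift=14
  byte[9]=0x2D cont=0 payload=0x2D=45: acc |= 45<<14 -> acc=752558 shift=21 [end]
Varint 4: bytes[7:10] = AE F7 2D -> value 752558 (3 byte(s))
  byte[10]=0xC7 cont=1 payload=0x47=71: acc |= 71<<0 -> acc=71 shift=7
  byte[11]=0x6C cont=0 payload=0x6C=108: acc |= 108<<7 -> acc=13895 shift=14 [end]
Varint 5: bytes[10:12] = C7 6C -> value 13895 (2 byte(s))
  byte[12]=0x9B cont=1 payload=0x1B=27: acc |= 27<<0 -> acc=27 shift=7
  byte[13]=0x6F cont=0 payload=0x6F=111: acc |= 111<<7 -> acc=14235 shift=14 [end]
Varint 6: bytes[12:14] = 9B 6F -> value 14235 (2 byte(s))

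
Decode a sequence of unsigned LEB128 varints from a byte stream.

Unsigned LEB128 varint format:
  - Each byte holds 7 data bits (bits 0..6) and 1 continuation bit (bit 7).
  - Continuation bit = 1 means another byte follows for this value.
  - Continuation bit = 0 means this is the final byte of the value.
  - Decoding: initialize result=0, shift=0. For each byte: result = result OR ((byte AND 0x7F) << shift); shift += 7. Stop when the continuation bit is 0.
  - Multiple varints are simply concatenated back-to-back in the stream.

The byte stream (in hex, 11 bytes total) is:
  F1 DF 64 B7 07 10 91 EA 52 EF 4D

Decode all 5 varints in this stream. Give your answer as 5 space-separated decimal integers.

Answer: 1650673 951 16 1357073 9967

Derivation:
  byte[0]=0xF1 cont=1 payload=0x71=113: acc |= 113<<0 -> acc=113 shift=7
  byte[1]=0xDF cont=1 payload=0x5F=95: acc |= 95<<7 -> acc=12273 shift=14
  byte[2]=0x64 cont=0 payload=0x64=100: acc |= 100<<14 -> acc=1650673 shift=21 [end]
Varint 1: bytes[0:3] = F1 DF 64 -> value 1650673 (3 byte(s))
  byte[3]=0xB7 cont=1 payload=0x37=55: acc |= 55<<0 -> acc=55 shift=7
  byte[4]=0x07 cont=0 payload=0x07=7: acc |= 7<<7 -> acc=951 shift=14 [end]
Varint 2: bytes[3:5] = B7 07 -> value 951 (2 byte(s))
  byte[5]=0x10 cont=0 payload=0x10=16: acc |= 16<<0 -> acc=16 shift=7 [end]
Varint 3: bytes[5:6] = 10 -> value 16 (1 byte(s))
  byte[6]=0x91 cont=1 payload=0x11=17: acc |= 17<<0 -> acc=17 shift=7
  byte[7]=0xEA cont=1 payload=0x6A=106: acc |= 106<<7 -> acc=13585 shift=14
  byte[8]=0x52 cont=0 payload=0x52=82: acc |= 82<<14 -> acc=1357073 shift=21 [end]
Varint 4: bytes[6:9] = 91 EA 52 -> value 1357073 (3 byte(s))
  byte[9]=0xEF cont=1 payload=0x6F=111: acc |= 111<<0 -> acc=111 shift=7
  byte[10]=0x4D cont=0 payload=0x4D=77: acc |= 77<<7 -> acc=9967 shift=14 [end]
Varint 5: bytes[9:11] = EF 4D -> value 9967 (2 byte(s))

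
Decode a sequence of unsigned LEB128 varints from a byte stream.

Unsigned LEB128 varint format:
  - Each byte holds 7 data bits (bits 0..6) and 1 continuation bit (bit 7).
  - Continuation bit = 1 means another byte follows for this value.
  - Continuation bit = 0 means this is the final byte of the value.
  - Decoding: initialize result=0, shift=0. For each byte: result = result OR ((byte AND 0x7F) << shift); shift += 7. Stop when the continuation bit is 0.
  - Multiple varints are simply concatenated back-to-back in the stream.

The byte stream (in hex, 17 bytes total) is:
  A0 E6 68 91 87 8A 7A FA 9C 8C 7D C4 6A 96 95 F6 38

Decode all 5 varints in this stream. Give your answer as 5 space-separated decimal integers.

  byte[0]=0xA0 cont=1 payload=0x20=32: acc |= 32<<0 -> acc=32 shift=7
  byte[1]=0xE6 cont=1 payload=0x66=102: acc |= 102<<7 -> acc=13088 shift=14
  byte[2]=0x68 cont=0 payload=0x68=104: acc |= 104<<14 -> acc=1717024 shift=21 [end]
Varint 1: bytes[0:3] = A0 E6 68 -> value 1717024 (3 byte(s))
  byte[3]=0x91 cont=1 payload=0x11=17: acc |= 17<<0 -> acc=17 shift=7
  byte[4]=0x87 cont=1 payload=0x07=7: acc |= 7<<7 -> acc=913 shift=14
  byte[5]=0x8A cont=1 payload=0x0A=10: acc |= 10<<14 -> acc=164753 shift=21
  byte[6]=0x7A cont=0 payload=0x7A=122: acc |= 122<<21 -> acc=256017297 shift=28 [end]
Varint 2: bytes[3:7] = 91 87 8A 7A -> value 256017297 (4 byte(s))
  byte[7]=0xFA cont=1 payload=0x7A=122: acc |= 122<<0 -> acc=122 shift=7
  byte[8]=0x9C cont=1 payload=0x1C=28: acc |= 28<<7 -> acc=3706 shift=14
  byte[9]=0x8C cont=1 payload=0x0C=12: acc |= 12<<14 -> acc=200314 shift=21
  byte[10]=0x7D cont=0 payload=0x7D=125: acc |= 125<<21 -> acc=262344314 shift=28 [end]
Varint 3: bytes[7:11] = FA 9C 8C 7D -> value 262344314 (4 byte(s))
  byte[11]=0xC4 cont=1 payload=0x44=68: acc |= 68<<0 -> acc=68 shift=7
  byte[12]=0x6A cont=0 payload=0x6A=106: acc |= 106<<7 -> acc=13636 shift=14 [end]
Varint 4: bytes[11:13] = C4 6A -> value 13636 (2 byte(s))
  byte[13]=0x96 cont=1 payload=0x16=22: acc |= 22<<0 -> acc=22 shift=7
  byte[14]=0x95 cont=1 payload=0x15=21: acc |= 21<<7 -> acc=2710 shift=14
  byte[15]=0xF6 cont=1 payload=0x76=118: acc |= 118<<14 -> acc=1936022 shift=21
  byte[16]=0x38 cont=0 payload=0x38=56: acc |= 56<<21 -> acc=119376534 shift=28 [end]
Varint 5: bytes[13:17] = 96 95 F6 38 -> value 119376534 (4 byte(s))

Answer: 1717024 256017297 262344314 13636 119376534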